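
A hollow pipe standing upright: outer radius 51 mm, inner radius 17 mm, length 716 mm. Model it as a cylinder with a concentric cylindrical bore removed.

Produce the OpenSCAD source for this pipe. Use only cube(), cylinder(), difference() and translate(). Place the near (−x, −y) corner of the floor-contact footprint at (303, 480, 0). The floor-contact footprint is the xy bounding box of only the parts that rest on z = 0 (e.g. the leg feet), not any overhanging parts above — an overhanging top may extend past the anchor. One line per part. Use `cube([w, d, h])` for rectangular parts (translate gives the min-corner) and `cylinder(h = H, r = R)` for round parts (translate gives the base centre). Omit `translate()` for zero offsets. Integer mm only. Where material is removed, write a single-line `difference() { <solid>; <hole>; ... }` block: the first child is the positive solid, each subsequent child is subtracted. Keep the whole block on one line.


difference() { translate([354, 531, 0]) cylinder(h = 716, r = 51); translate([354, 531, 0]) cylinder(h = 716, r = 17); }


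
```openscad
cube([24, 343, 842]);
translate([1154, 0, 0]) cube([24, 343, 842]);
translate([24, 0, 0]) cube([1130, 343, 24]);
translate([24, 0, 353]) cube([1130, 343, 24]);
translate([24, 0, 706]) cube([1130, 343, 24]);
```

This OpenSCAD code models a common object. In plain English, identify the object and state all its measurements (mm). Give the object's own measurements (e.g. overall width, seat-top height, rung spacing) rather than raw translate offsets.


An open bookshelf. Two side panels, each 24 mm thick, 343 mm deep and 842 mm tall, stand 1178 mm apart (outside-to-outside). Between them sit 3 shelves, each 24 mm thick and 343 mm deep, spanning the full gap between the sides. The bottom shelf rests on the floor (its underside at z = 0) and the clear gap between one shelf's top and the next shelf's underside is 329 mm.


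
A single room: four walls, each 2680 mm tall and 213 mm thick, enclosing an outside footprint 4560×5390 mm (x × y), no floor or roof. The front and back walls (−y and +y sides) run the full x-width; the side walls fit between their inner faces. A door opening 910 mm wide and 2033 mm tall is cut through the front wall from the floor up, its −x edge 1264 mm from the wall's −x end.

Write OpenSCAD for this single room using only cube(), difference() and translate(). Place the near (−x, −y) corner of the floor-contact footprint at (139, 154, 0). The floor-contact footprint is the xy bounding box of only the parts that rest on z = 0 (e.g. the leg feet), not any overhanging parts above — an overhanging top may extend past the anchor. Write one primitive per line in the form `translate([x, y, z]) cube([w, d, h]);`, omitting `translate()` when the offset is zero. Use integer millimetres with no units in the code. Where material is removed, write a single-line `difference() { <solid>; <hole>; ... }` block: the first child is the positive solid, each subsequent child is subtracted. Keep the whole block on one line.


difference() { translate([139, 154, 0]) cube([4560, 213, 2680]); translate([1403, 154, 0]) cube([910, 213, 2033]); }
translate([139, 5331, 0]) cube([4560, 213, 2680]);
translate([139, 367, 0]) cube([213, 4964, 2680]);
translate([4486, 367, 0]) cube([213, 4964, 2680]);


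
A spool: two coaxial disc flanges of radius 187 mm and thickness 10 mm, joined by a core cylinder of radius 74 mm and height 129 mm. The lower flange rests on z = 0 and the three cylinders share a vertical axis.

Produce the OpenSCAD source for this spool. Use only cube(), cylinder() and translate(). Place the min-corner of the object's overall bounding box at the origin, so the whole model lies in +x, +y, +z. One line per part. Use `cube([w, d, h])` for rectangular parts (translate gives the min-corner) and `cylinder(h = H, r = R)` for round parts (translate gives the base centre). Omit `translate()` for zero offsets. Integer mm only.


translate([187, 187, 0]) cylinder(h = 10, r = 187);
translate([187, 187, 10]) cylinder(h = 129, r = 74);
translate([187, 187, 139]) cylinder(h = 10, r = 187);


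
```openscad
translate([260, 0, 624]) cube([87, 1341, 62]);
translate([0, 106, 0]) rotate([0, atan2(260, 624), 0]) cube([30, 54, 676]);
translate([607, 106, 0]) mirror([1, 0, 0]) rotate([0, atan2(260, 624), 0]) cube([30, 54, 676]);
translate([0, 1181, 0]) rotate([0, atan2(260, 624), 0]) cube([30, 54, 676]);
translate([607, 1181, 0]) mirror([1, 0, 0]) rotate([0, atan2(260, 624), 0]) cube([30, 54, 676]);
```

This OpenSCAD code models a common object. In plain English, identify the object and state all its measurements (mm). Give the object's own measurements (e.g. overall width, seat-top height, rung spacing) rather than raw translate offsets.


A sawhorse. A 87×1341×62 mm beam (x, y, z) sits on two A-frame leg pairs. Each pair is two raked legs of 30×54 mm section (54 mm along y) splaying symmetrically in x. Each leg rises 624 mm vertically over 260 mm of horizontal reach and is 676 mm long along its own axis. Every leg's outer bottom edge rests on the floor and its outer top edge meets a bottom edge of the beam — the left legs (tilting toward +x) meet the beam's −x bottom edge, the right legs (their mirror images, tilting toward −x) meet its +x bottom edge — so the leg tops tuck under the beam, the beam's underside is 624 mm above the floor, and the feet are 607 mm apart outside-to-outside with the beam centred between them. The two leg pairs are set in 106 mm from either end of the beam.


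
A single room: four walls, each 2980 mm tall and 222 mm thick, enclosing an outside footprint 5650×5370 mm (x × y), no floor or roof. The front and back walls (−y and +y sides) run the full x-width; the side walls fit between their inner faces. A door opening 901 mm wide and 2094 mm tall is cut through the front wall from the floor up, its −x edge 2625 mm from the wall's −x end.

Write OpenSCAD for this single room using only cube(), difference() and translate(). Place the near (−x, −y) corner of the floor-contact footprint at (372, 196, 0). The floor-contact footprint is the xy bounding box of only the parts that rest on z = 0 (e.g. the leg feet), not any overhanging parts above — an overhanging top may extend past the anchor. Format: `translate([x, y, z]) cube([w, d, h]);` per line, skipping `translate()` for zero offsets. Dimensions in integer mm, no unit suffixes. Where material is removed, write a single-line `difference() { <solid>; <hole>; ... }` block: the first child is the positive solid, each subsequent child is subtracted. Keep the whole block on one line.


difference() { translate([372, 196, 0]) cube([5650, 222, 2980]); translate([2997, 196, 0]) cube([901, 222, 2094]); }
translate([372, 5344, 0]) cube([5650, 222, 2980]);
translate([372, 418, 0]) cube([222, 4926, 2980]);
translate([5800, 418, 0]) cube([222, 4926, 2980]);


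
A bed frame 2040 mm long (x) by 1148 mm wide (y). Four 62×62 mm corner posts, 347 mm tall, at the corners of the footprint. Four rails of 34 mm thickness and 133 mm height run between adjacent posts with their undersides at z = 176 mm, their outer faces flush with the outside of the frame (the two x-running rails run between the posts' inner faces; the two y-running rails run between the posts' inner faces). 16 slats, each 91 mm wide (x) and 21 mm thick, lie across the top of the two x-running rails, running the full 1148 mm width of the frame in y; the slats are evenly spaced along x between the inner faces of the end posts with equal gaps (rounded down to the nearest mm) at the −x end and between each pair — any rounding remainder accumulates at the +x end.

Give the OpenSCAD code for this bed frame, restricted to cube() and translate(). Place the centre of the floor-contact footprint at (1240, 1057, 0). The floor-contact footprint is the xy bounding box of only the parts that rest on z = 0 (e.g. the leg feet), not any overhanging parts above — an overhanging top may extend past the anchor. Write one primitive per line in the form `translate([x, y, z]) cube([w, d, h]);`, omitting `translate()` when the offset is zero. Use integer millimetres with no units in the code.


translate([220, 483, 0]) cube([62, 62, 347]);
translate([220, 1569, 0]) cube([62, 62, 347]);
translate([2198, 483, 0]) cube([62, 62, 347]);
translate([2198, 1569, 0]) cube([62, 62, 347]);
translate([282, 483, 176]) cube([1916, 34, 133]);
translate([282, 1597, 176]) cube([1916, 34, 133]);
translate([220, 545, 176]) cube([34, 1024, 133]);
translate([2226, 545, 176]) cube([34, 1024, 133]);
translate([309, 483, 309]) cube([91, 1148, 21]);
translate([427, 483, 309]) cube([91, 1148, 21]);
translate([545, 483, 309]) cube([91, 1148, 21]);
translate([663, 483, 309]) cube([91, 1148, 21]);
translate([781, 483, 309]) cube([91, 1148, 21]);
translate([899, 483, 309]) cube([91, 1148, 21]);
translate([1017, 483, 309]) cube([91, 1148, 21]);
translate([1135, 483, 309]) cube([91, 1148, 21]);
translate([1253, 483, 309]) cube([91, 1148, 21]);
translate([1371, 483, 309]) cube([91, 1148, 21]);
translate([1489, 483, 309]) cube([91, 1148, 21]);
translate([1607, 483, 309]) cube([91, 1148, 21]);
translate([1725, 483, 309]) cube([91, 1148, 21]);
translate([1843, 483, 309]) cube([91, 1148, 21]);
translate([1961, 483, 309]) cube([91, 1148, 21]);
translate([2079, 483, 309]) cube([91, 1148, 21]);


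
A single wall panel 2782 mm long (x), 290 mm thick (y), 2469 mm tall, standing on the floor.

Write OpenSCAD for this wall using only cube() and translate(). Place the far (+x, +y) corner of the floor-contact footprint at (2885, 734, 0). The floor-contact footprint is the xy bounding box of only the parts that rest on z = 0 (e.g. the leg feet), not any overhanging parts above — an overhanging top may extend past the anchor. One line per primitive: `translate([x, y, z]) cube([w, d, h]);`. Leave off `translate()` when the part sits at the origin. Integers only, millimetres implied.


translate([103, 444, 0]) cube([2782, 290, 2469]);


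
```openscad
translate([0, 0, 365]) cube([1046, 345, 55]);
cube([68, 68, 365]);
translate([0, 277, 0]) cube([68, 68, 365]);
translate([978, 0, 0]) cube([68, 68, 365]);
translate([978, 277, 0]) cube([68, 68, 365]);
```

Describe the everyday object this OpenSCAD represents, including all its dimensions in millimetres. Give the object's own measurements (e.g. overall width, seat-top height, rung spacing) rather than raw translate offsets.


A long wooden bench with a 1046 mm (x) × 345 mm (y) seat, 55 mm thick, its top surface 420 mm above the floor. Four 68 mm square legs at the seat corners, flush with the edges, run from z = 0 to the seat underside.


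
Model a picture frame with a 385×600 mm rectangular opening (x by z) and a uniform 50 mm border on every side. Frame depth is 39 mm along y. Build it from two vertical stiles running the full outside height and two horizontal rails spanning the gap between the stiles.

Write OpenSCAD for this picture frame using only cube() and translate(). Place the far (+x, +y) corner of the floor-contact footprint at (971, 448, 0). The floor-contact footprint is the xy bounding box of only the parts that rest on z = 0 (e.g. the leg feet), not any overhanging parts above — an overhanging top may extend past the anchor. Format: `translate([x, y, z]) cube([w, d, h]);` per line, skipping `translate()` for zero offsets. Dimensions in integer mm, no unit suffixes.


translate([486, 409, 0]) cube([50, 39, 700]);
translate([921, 409, 0]) cube([50, 39, 700]);
translate([536, 409, 0]) cube([385, 39, 50]);
translate([536, 409, 650]) cube([385, 39, 50]);


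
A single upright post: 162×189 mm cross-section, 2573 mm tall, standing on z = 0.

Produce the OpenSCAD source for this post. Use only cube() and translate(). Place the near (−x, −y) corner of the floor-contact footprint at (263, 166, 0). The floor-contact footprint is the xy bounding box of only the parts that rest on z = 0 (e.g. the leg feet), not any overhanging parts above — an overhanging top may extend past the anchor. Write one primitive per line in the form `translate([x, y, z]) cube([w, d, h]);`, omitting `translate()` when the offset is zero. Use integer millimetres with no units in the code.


translate([263, 166, 0]) cube([162, 189, 2573]);


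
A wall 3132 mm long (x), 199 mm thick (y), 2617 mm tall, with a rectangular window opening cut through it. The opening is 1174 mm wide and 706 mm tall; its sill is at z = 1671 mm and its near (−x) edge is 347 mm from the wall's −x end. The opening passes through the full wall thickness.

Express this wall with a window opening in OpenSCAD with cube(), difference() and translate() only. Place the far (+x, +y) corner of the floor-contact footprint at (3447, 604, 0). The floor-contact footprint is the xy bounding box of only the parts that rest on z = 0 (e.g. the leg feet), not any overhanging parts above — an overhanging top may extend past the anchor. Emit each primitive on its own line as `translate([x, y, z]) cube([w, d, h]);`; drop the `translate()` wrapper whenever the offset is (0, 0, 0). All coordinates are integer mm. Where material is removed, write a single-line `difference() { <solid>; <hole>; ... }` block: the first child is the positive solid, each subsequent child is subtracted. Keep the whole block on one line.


difference() { translate([315, 405, 0]) cube([3132, 199, 2617]); translate([662, 405, 1671]) cube([1174, 199, 706]); }


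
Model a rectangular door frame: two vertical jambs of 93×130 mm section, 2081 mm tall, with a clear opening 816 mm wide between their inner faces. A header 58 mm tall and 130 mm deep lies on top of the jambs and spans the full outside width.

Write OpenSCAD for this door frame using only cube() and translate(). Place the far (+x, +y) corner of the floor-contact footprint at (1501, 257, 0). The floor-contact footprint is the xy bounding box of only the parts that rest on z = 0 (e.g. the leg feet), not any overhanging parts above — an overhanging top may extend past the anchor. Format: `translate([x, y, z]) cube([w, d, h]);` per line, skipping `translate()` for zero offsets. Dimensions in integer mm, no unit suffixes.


translate([499, 127, 0]) cube([93, 130, 2081]);
translate([1408, 127, 0]) cube([93, 130, 2081]);
translate([499, 127, 2081]) cube([1002, 130, 58]);


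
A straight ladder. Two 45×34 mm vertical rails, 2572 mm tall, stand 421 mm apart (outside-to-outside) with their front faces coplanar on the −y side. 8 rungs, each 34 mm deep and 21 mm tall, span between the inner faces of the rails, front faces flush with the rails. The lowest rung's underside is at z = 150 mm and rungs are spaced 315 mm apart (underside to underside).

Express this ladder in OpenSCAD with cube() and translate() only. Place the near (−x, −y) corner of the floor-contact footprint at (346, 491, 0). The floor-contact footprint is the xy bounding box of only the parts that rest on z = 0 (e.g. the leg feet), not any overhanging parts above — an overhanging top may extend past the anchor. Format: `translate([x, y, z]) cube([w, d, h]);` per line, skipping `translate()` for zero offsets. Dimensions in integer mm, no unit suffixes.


translate([346, 491, 0]) cube([45, 34, 2572]);
translate([722, 491, 0]) cube([45, 34, 2572]);
translate([391, 491, 150]) cube([331, 34, 21]);
translate([391, 491, 465]) cube([331, 34, 21]);
translate([391, 491, 780]) cube([331, 34, 21]);
translate([391, 491, 1095]) cube([331, 34, 21]);
translate([391, 491, 1410]) cube([331, 34, 21]);
translate([391, 491, 1725]) cube([331, 34, 21]);
translate([391, 491, 2040]) cube([331, 34, 21]);
translate([391, 491, 2355]) cube([331, 34, 21]);


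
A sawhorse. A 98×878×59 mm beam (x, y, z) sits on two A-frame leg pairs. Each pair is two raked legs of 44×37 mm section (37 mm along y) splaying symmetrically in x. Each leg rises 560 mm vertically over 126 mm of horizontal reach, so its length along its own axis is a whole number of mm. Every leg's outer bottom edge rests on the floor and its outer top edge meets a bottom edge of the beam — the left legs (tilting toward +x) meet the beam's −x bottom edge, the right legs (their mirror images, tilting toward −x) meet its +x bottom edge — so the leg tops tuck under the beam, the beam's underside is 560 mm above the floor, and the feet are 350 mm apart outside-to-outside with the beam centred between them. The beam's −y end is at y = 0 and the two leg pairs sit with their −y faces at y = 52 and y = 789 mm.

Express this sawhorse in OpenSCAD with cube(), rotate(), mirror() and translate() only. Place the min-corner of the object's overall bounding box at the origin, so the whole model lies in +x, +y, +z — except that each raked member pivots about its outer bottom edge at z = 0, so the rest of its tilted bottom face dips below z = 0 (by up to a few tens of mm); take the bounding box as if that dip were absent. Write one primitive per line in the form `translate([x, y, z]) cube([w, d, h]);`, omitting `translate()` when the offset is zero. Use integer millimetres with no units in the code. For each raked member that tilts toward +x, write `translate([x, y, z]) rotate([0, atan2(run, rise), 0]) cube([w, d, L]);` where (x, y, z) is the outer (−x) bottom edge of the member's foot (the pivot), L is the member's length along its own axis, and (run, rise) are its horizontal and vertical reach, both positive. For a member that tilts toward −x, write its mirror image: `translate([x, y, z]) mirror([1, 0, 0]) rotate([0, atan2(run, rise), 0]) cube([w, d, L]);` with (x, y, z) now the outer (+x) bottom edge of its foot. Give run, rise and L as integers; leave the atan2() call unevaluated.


// leg length = √(126² + 560²) = 574
// right-leg outer foot x = 2·126 + 98 = 350
// beam min-corner = (126, 0, 560)
translate([126, 0, 560]) cube([98, 878, 59]);
translate([0, 52, 0]) rotate([0, atan2(126, 560), 0]) cube([44, 37, 574]);
translate([350, 52, 0]) mirror([1, 0, 0]) rotate([0, atan2(126, 560), 0]) cube([44, 37, 574]);
translate([0, 789, 0]) rotate([0, atan2(126, 560), 0]) cube([44, 37, 574]);
translate([350, 789, 0]) mirror([1, 0, 0]) rotate([0, atan2(126, 560), 0]) cube([44, 37, 574]);


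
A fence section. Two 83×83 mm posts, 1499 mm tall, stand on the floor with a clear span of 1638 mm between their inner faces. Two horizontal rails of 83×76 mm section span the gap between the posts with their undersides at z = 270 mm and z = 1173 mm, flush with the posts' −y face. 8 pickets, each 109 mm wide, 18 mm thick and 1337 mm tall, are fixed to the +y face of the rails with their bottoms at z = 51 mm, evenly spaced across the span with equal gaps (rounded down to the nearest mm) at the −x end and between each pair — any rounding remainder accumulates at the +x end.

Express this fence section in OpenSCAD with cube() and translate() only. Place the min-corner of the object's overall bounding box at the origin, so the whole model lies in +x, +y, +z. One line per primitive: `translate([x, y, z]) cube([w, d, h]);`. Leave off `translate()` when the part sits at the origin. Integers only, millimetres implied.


cube([83, 83, 1499]);
translate([1721, 0, 0]) cube([83, 83, 1499]);
translate([83, 0, 270]) cube([1638, 83, 76]);
translate([83, 0, 1173]) cube([1638, 83, 76]);
translate([168, 83, 51]) cube([109, 18, 1337]);
translate([362, 83, 51]) cube([109, 18, 1337]);
translate([556, 83, 51]) cube([109, 18, 1337]);
translate([750, 83, 51]) cube([109, 18, 1337]);
translate([944, 83, 51]) cube([109, 18, 1337]);
translate([1138, 83, 51]) cube([109, 18, 1337]);
translate([1332, 83, 51]) cube([109, 18, 1337]);
translate([1526, 83, 51]) cube([109, 18, 1337]);


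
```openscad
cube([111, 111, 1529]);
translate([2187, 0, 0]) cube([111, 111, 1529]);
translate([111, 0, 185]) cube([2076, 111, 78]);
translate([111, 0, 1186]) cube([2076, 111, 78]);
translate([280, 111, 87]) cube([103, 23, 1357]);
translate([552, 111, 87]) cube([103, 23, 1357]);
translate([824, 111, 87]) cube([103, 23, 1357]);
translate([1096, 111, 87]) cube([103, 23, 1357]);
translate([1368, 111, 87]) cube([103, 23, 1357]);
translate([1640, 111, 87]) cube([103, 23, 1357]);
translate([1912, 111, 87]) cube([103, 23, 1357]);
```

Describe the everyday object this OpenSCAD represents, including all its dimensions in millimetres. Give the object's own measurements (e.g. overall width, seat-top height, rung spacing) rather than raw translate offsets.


A fence section. Two 111×111 mm posts, 1529 mm tall, stand on the floor with a clear span of 2076 mm between their inner faces. Two horizontal rails of 111×78 mm section span the gap between the posts with their undersides at z = 185 mm and z = 1186 mm, flush with the posts' −y face. 7 pickets, each 103 mm wide, 23 mm thick and 1357 mm tall, are fixed to the +y face of the rails with their bottoms at z = 87 mm, spaced across the span with a 169 mm gap after the −x post and between neighbouring pickets, with 172 mm left before the +x post.


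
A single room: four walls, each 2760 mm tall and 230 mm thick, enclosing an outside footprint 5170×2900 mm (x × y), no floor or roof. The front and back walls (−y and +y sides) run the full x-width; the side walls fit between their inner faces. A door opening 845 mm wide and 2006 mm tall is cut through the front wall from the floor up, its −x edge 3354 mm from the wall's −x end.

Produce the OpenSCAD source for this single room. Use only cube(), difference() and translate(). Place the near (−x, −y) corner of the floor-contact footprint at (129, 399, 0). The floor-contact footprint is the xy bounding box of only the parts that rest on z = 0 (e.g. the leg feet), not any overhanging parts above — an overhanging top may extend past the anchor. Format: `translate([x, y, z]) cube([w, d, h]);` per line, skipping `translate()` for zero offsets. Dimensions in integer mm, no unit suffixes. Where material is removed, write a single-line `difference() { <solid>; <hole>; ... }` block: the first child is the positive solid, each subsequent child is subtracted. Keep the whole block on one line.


difference() { translate([129, 399, 0]) cube([5170, 230, 2760]); translate([3483, 399, 0]) cube([845, 230, 2006]); }
translate([129, 3069, 0]) cube([5170, 230, 2760]);
translate([129, 629, 0]) cube([230, 2440, 2760]);
translate([5069, 629, 0]) cube([230, 2440, 2760]);


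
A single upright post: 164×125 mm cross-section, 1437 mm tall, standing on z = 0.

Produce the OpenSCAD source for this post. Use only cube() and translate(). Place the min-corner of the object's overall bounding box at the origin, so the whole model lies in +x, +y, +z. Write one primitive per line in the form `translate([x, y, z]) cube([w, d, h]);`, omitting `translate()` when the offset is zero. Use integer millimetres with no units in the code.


cube([164, 125, 1437]);


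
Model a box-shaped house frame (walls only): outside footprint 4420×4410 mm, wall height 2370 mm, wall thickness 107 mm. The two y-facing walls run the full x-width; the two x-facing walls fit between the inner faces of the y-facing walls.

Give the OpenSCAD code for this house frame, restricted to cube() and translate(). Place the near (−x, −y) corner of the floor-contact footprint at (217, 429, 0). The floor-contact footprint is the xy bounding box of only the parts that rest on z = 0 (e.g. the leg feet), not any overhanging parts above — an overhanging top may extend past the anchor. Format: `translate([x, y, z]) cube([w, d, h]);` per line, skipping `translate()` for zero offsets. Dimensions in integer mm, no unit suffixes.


translate([217, 429, 0]) cube([4420, 107, 2370]);
translate([217, 4732, 0]) cube([4420, 107, 2370]);
translate([217, 536, 0]) cube([107, 4196, 2370]);
translate([4530, 536, 0]) cube([107, 4196, 2370]);


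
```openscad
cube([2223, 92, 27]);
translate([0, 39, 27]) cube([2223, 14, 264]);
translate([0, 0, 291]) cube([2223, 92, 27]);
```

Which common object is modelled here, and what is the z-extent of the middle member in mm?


An I-beam. The web height is 264 mm.

Two wide flanges with a thin centred web — an I-beam. Overall 318 mm minus two 27 mm flanges gives a web of 318 − 2·27 = 264 mm.


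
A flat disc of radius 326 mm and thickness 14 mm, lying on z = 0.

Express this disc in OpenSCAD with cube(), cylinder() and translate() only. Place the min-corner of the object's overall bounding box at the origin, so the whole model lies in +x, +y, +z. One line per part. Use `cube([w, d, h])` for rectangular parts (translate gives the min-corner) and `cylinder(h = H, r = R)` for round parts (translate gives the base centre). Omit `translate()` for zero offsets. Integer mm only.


translate([326, 326, 0]) cylinder(h = 14, r = 326);


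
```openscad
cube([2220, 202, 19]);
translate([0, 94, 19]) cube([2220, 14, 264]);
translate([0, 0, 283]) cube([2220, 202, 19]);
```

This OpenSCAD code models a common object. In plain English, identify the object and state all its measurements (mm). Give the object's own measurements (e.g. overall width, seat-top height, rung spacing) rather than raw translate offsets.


An I-beam lying along x, 2220 mm long. Overall section height 302 mm. Two flanges 202 mm wide (y) and 19 mm thick, one on the floor and one at the top; a web 14 mm thick runs between them, centred on the flange width.


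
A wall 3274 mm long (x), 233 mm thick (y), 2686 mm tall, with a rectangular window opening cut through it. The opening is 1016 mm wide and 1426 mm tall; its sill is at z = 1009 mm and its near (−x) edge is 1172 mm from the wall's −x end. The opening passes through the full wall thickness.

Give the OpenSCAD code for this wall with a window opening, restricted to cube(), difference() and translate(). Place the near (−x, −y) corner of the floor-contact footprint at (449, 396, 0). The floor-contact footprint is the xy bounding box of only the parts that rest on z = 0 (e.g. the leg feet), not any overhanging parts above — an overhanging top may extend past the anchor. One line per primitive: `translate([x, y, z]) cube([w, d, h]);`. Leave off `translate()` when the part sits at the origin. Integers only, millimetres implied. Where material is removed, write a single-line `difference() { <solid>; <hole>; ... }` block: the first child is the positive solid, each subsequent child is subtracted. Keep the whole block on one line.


difference() { translate([449, 396, 0]) cube([3274, 233, 2686]); translate([1621, 396, 1009]) cube([1016, 233, 1426]); }


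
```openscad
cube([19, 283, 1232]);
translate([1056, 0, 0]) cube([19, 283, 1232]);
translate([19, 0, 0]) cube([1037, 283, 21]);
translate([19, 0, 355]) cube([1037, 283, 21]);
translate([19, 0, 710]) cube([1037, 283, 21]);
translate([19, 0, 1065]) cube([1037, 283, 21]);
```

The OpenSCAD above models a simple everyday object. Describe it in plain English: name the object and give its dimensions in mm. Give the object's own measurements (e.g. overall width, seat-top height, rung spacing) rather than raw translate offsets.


An open bookshelf. Two side panels, each 19 mm thick, 283 mm deep and 1232 mm tall, stand 1075 mm apart (outside-to-outside). Between them sit 4 shelves, each 21 mm thick and 283 mm deep, spanning the full gap between the sides. The bottom shelf rests on the floor (its underside at z = 0) and the clear gap between one shelf's top and the next shelf's underside is 334 mm.


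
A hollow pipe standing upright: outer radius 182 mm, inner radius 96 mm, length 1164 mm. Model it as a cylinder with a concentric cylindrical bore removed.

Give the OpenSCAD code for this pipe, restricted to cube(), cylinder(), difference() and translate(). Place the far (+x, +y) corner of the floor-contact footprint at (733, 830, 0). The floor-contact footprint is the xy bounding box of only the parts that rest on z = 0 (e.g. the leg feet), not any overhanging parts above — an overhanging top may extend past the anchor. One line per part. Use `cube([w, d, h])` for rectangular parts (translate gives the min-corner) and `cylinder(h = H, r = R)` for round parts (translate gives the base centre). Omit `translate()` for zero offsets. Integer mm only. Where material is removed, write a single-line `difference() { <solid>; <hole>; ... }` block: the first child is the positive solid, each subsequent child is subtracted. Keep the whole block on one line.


difference() { translate([551, 648, 0]) cylinder(h = 1164, r = 182); translate([551, 648, 0]) cylinder(h = 1164, r = 96); }


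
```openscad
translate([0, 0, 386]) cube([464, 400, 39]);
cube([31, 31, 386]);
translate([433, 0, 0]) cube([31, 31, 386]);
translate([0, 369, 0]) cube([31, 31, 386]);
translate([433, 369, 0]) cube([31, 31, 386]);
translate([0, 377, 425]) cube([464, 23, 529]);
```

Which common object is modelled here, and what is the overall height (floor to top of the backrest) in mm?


A chair. The overall height is 954 mm.

A slab on four corner posts with a tall panel at the back — a chair. The seat slab sits at z = 386 with thickness 39, and the 529 mm backrest starts at the seat top, so the overall height is 386 + 39 + 529 = 954 mm.


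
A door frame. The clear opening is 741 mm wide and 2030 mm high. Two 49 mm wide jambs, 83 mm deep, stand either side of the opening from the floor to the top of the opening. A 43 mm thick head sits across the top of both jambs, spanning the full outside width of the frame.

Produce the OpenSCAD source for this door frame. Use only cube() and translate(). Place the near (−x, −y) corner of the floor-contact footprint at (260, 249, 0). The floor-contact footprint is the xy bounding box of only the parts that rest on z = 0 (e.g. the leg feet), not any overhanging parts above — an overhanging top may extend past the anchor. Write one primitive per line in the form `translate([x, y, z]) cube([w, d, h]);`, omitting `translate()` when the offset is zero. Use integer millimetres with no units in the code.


translate([260, 249, 0]) cube([49, 83, 2030]);
translate([1050, 249, 0]) cube([49, 83, 2030]);
translate([260, 249, 2030]) cube([839, 83, 43]);


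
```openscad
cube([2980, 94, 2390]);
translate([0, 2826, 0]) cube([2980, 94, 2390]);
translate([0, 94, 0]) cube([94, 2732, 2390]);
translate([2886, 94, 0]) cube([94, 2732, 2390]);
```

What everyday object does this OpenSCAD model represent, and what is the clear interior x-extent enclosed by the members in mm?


A house (or room) frame. The interior width is 2792 mm.

Four 2390 mm walls enclosing a rectangle with no floor or roof — a room or house frame. Outside width is 2980 mm and wall thickness is 94 mm, so the interior width is 2980 − 2 × 94 = 2792 mm.


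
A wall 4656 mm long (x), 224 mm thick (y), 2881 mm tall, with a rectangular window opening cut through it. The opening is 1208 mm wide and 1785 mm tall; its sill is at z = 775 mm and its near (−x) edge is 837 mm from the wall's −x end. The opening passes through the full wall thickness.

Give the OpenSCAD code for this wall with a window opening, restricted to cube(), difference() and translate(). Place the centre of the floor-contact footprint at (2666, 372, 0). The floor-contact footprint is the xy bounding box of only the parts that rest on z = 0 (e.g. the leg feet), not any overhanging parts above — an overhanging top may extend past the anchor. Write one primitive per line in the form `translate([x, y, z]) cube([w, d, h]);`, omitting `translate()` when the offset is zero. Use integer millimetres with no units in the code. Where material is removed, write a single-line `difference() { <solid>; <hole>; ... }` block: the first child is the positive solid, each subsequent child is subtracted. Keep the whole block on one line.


difference() { translate([338, 260, 0]) cube([4656, 224, 2881]); translate([1175, 260, 775]) cube([1208, 224, 1785]); }


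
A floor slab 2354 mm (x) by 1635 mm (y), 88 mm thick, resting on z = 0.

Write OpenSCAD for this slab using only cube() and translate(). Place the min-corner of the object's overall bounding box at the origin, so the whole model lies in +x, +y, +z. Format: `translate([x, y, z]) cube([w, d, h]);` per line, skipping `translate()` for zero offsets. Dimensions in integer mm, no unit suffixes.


cube([2354, 1635, 88]);


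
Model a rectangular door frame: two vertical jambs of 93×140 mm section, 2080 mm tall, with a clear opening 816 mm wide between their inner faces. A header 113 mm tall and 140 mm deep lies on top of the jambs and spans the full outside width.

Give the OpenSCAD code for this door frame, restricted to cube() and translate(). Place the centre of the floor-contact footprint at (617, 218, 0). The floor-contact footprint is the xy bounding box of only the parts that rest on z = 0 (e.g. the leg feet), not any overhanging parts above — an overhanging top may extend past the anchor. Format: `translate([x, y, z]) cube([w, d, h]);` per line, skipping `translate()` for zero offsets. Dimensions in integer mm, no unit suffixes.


translate([116, 148, 0]) cube([93, 140, 2080]);
translate([1025, 148, 0]) cube([93, 140, 2080]);
translate([116, 148, 2080]) cube([1002, 140, 113]);


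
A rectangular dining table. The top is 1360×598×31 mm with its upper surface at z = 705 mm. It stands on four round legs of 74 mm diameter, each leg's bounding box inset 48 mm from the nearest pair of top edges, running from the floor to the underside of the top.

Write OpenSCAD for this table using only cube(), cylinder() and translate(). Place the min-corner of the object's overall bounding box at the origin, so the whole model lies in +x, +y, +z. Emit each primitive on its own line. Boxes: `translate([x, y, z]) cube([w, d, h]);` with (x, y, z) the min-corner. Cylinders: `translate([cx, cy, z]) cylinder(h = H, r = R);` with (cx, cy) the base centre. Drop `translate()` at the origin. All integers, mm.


// leg_h = 705 - 31 = 674
translate([0, 0, 674]) cube([1360, 598, 31]);
translate([85, 85, 0]) cylinder(h = 674, r = 37);
translate([1275, 85, 0]) cylinder(h = 674, r = 37);
translate([85, 513, 0]) cylinder(h = 674, r = 37);
translate([1275, 513, 0]) cylinder(h = 674, r = 37);


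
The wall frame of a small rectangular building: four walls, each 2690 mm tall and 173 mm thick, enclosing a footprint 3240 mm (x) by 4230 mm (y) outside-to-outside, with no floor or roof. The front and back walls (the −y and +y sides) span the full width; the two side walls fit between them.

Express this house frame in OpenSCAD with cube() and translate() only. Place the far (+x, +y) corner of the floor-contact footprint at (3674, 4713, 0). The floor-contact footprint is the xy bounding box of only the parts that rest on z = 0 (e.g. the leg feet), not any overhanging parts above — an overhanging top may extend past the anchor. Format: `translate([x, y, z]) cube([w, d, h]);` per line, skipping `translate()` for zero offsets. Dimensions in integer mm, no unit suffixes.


translate([434, 483, 0]) cube([3240, 173, 2690]);
translate([434, 4540, 0]) cube([3240, 173, 2690]);
translate([434, 656, 0]) cube([173, 3884, 2690]);
translate([3501, 656, 0]) cube([173, 3884, 2690]);


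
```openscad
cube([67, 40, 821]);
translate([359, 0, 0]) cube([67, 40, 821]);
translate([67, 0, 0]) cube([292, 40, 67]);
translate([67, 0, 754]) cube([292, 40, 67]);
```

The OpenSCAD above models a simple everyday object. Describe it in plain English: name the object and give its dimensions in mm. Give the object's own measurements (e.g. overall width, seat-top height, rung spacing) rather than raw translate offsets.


A rectangular picture frame lying in the x–z plane (depth along y). The opening is 292 mm wide (x) by 687 mm tall (z), surrounded by a border 67 mm wide on all four sides. The frame is 40 mm deep and is made of two full-height vertical stiles with two horizontal rails fitted between them.


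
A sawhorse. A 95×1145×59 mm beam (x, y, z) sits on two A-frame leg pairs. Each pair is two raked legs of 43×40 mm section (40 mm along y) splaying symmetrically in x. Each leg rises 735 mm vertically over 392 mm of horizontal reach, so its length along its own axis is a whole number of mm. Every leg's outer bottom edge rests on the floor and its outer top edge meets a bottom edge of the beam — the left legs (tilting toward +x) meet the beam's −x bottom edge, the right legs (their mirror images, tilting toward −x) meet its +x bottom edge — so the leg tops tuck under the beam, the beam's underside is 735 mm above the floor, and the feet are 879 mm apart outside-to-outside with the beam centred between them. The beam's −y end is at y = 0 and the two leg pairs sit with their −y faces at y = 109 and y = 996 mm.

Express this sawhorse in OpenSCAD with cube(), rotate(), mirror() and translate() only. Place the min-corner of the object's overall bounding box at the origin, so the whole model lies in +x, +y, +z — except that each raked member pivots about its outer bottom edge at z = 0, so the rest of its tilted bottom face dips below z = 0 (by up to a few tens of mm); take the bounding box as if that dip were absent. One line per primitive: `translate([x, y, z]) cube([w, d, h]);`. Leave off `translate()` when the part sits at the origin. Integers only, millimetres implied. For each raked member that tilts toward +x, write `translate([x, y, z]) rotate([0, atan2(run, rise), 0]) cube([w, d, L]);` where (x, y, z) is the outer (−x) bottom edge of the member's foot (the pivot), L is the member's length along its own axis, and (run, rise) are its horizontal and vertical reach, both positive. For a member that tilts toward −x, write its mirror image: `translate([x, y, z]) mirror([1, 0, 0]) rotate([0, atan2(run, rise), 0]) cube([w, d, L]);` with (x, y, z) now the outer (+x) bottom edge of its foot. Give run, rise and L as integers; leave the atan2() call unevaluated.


translate([392, 0, 735]) cube([95, 1145, 59]);
translate([0, 109, 0]) rotate([0, atan2(392, 735), 0]) cube([43, 40, 833]);
translate([879, 109, 0]) mirror([1, 0, 0]) rotate([0, atan2(392, 735), 0]) cube([43, 40, 833]);
translate([0, 996, 0]) rotate([0, atan2(392, 735), 0]) cube([43, 40, 833]);
translate([879, 996, 0]) mirror([1, 0, 0]) rotate([0, atan2(392, 735), 0]) cube([43, 40, 833]);


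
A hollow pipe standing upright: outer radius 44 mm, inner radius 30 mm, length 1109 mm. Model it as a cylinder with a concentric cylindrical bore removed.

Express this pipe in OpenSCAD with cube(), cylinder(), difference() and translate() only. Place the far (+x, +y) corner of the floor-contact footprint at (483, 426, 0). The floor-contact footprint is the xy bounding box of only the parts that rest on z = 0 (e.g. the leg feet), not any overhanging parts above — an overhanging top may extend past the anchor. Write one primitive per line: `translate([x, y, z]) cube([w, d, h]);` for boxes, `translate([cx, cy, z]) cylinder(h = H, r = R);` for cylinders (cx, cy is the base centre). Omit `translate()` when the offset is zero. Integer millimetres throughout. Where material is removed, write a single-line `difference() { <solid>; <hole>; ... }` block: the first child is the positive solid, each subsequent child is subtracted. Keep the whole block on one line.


difference() { translate([439, 382, 0]) cylinder(h = 1109, r = 44); translate([439, 382, 0]) cylinder(h = 1109, r = 30); }


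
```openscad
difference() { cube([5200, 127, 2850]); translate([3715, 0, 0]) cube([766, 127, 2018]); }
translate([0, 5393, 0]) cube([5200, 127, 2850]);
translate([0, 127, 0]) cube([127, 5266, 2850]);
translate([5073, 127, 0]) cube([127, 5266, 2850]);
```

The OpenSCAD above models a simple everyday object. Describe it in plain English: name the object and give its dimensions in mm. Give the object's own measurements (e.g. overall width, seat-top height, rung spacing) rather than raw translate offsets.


A single room: four walls, each 2850 mm tall and 127 mm thick, enclosing an outside footprint 5200×5520 mm (x × y), no floor or roof. The front and back walls (−y and +y sides) run the full x-width; the side walls fit between their inner faces. A door opening 766 mm wide and 2018 mm tall is cut through the front wall from the floor up, its −x edge 3715 mm from the wall's −x end.


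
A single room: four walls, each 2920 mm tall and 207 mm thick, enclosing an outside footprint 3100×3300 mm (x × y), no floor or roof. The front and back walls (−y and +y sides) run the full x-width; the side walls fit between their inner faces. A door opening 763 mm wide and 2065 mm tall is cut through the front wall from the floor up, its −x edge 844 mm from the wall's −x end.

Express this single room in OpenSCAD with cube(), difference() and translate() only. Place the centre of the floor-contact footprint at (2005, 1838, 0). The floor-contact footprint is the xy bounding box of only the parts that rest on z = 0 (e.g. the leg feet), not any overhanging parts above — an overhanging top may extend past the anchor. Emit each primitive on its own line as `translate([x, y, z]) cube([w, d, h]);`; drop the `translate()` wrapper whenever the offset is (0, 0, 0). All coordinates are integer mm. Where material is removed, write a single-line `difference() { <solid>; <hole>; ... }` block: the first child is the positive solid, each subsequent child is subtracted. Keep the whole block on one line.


difference() { translate([455, 188, 0]) cube([3100, 207, 2920]); translate([1299, 188, 0]) cube([763, 207, 2065]); }
translate([455, 3281, 0]) cube([3100, 207, 2920]);
translate([455, 395, 0]) cube([207, 2886, 2920]);
translate([3348, 395, 0]) cube([207, 2886, 2920]);
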